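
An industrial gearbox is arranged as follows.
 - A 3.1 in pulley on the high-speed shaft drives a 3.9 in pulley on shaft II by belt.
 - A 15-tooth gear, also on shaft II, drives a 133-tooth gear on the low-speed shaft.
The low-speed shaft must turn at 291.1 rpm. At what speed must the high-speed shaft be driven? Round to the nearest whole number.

Overall ratio R = 1.2581 × 8.8667 = 11.155.
Required input speed = output speed × R = 291.1 × 11.155 = 3247.2 rpm.

3247 rpm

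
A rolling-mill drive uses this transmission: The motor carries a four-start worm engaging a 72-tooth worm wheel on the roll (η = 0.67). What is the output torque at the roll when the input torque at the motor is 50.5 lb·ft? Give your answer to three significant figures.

609 lb·ft

Worm: ratio = 72/4 = 18; torque at the roll = 50.5 × 18 × 0.67 = 609.03 lb·ft.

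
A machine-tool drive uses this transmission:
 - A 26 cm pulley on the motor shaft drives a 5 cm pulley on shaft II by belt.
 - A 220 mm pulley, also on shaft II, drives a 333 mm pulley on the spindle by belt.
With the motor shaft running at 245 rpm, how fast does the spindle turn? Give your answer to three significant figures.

842 rpm

Belt: ratio = 5/26 = 0.19231, so shaft II turns at 245 / 0.19231 = 1274 rpm.
Belt: ratio = 333/220 = 1.5136, so the spindle turns at 1274 / 1.5136 = 841.68 rpm.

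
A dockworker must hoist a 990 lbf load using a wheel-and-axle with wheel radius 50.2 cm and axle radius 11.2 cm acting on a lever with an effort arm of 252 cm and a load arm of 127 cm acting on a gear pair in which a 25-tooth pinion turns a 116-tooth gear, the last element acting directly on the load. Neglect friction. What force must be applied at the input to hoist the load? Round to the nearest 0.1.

Wheel-and-axle MA = R/r = 50.2/11.2 = 4.4821.
Lever MA = effort arm / load arm = 252/127 = 1.9843.
Gear pair MA = 116/25 = 4.64.
Combined ideal MA = 4.4821 × 1.9843 × 4.64 = 41.267.
Effort = load / MA = 990 / 41.267 = 23.99 lbf.

24.0 lbf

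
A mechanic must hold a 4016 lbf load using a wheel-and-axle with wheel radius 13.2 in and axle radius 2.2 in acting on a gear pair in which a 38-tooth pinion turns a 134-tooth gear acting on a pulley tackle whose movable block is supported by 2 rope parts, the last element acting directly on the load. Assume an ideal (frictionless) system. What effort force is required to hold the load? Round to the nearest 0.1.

Wheel-and-axle MA = R/r = 13.2/2.2 = 6.
Gear pair MA = 134/38 = 3.5263.
Block-and-tackle MA = number of supporting rope parts = 2.
Combined ideal MA = 6 × 3.5263 × 2 = 42.316.
Effort = load / MA = 4016 / 42.316 = 94.905 lbf.

94.9 lbf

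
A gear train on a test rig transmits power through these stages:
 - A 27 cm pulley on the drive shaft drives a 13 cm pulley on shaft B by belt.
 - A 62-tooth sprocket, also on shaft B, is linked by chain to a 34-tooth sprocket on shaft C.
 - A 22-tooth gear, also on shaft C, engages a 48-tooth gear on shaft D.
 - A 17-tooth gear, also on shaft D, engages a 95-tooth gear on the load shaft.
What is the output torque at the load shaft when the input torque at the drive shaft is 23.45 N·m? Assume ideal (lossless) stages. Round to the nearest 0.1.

75.5 N·m

belt 13/27 = 0.48148 → τ = 23.45·0.48148 = 11.291 N·m
chain 34/62 = 0.54839 → τ = 11.291·0.54839 = 6.1917 N·m
gear mesh 48/22 = 2.1818 → τ = 6.1917·2.1818 = 13.509 N·m
gear mesh 95/17 = 5.5882 → τ = 13.509·5.5882 = 75.492 N·m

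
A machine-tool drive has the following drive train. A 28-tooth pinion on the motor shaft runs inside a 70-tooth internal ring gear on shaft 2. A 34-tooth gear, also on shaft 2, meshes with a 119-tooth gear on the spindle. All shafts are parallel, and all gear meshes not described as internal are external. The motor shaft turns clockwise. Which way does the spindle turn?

the motor shaft → shaft 2: internal mesh, same direction → CW.
shaft 2 → the spindle: external mesh, 1 reversal → CCW.
1 reversal in total — an odd number — so the spindle turns opposite to the motor shaft.

anticlockwise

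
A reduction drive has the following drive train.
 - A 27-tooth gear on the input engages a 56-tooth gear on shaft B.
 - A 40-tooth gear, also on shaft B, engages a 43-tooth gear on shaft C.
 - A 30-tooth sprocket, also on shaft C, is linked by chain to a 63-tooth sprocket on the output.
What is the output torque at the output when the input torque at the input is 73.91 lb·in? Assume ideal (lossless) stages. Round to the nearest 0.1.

346.1 lb·in

Gear mesh: ratio = 56/27 = 2.0741; torque at shaft B = 73.91 × 2.0741 = 153.29 lb·in.
Gear mesh: ratio = 43/40 = 1.075; torque at shaft C = 153.29 × 1.075 = 164.79 lb·in.
Chain: ratio = 63/30 = 2.1; torque at the output = 164.79 × 2.1 = 346.06 lb·in.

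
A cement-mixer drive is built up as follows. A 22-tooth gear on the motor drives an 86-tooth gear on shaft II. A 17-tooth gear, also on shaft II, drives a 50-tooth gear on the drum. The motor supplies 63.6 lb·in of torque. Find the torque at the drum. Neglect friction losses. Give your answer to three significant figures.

gear mesh 86/22 = 3.9091 → τ = 63.6·3.9091 = 248.62 lb·in
gear mesh 50/17 = 2.9412 → τ = 248.62·2.9412 = 731.23 lb·in

731 lb·in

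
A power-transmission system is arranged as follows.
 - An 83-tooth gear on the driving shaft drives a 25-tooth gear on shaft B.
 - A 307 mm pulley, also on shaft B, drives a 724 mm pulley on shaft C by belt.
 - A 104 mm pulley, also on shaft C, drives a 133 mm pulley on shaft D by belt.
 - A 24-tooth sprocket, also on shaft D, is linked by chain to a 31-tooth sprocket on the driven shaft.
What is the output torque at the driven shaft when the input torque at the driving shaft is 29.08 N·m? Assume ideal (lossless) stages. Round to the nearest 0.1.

Gear mesh: ratio = 25/83 = 0.3012; torque at shaft B = 29.08 × 0.3012 = 8.759 N·m.
Belt: ratio = 724/307 = 2.3583; torque at shaft C = 8.759 × 2.3583 = 20.656 N·m.
Belt: ratio = 133/104 = 1.2788; torque at shaft D = 20.656 × 1.2788 = 26.416 N·m.
Chain: ratio = 31/24 = 1.2917; torque at the driven shaft = 26.416 × 1.2917 = 34.121 N·m.

34.1 N·m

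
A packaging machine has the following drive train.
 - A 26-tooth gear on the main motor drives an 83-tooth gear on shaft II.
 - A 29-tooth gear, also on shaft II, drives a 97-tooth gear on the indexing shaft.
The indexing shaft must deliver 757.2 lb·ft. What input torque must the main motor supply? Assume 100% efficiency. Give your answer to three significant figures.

Overall ratio R = 3.1923 × 3.3448 = 10.678.
Input torque = output torque / R = 757.2 / 10.678 = 70.914 lb·ft.

70.9 lb·ft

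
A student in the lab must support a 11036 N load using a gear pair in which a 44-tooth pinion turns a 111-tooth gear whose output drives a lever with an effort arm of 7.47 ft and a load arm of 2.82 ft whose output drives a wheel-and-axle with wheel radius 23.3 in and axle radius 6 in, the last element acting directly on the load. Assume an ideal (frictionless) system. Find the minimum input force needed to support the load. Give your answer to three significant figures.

Gear pair MA = 111/44 = 2.5227.
Lever MA = effort arm / load arm = 7.47/2.82 = 2.6489.
Wheel-and-axle MA = R/r = 23.3/6 = 3.8833.
Combined ideal MA = 2.5227 × 2.6489 × 3.8833 = 25.951.
Effort = load / MA = 11036 / 25.951 = 425.27 N.

425 N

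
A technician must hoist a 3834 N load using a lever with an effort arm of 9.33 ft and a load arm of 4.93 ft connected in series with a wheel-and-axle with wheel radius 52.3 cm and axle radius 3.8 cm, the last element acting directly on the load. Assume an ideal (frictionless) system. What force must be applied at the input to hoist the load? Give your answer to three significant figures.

Lever MA = effort arm / load arm = 9.33/4.93 = 1.8925.
Wheel-and-axle MA = R/r = 52.3/3.8 = 13.763.
Combined ideal MA = 1.8925 × 13.763 = 26.047.
Effort = load / MA = 3834 / 26.047 = 147.2 N.

147 N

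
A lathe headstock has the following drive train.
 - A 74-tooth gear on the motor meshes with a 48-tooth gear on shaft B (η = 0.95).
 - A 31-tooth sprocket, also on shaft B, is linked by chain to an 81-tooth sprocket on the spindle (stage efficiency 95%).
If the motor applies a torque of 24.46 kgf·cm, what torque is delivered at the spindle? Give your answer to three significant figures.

37.4 kgf·cm

Gear mesh: ratio = 48/74 = 0.64865; torque at shaft B = 24.46 × 0.64865 × 0.95 = 15.073 kgf·cm.
Chain: ratio = 81/31 = 2.6129; torque at the spindle = 15.073 × 2.6129 × 0.95 = 37.414 kgf·cm.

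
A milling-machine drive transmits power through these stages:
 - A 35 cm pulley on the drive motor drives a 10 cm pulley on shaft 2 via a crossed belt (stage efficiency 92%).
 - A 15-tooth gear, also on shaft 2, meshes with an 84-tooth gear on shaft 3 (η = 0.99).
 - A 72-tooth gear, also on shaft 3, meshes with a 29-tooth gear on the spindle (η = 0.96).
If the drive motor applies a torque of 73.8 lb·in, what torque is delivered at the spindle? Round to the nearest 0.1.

41.6 lb·in

Belt: ratio = 10/35 = 0.28571; torque at shaft 2 = 73.8 × 0.28571 × 0.92 = 19.399 lb·in.
Gear mesh: ratio = 84/15 = 5.6; torque at shaft 3 = 19.399 × 5.6 × 0.99 = 107.55 lb·in.
Gear mesh: ratio = 29/72 = 0.40278; torque at the spindle = 107.55 × 0.40278 × 0.96 = 41.585 lb·in.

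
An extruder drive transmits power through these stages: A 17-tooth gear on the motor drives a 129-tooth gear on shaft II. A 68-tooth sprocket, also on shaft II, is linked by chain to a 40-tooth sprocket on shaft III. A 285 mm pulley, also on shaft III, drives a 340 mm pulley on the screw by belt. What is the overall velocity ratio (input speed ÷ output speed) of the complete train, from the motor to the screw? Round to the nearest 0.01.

5.33

Each stage contributes driven/driver: gear mesh 129/17 = 7.5882, chain 40/68 = 0.58824, belt 340/285 = 1.193.
Overall: 7.5882 × 0.58824 × 1.193 = 5.3251.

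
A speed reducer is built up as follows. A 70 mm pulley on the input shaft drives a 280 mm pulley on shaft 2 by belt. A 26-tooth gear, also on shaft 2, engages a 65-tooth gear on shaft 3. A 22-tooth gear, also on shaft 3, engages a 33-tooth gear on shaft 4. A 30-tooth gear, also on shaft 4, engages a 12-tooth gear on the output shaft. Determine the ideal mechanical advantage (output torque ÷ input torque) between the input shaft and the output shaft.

Each stage contributes driven/driver: belt 280/70 = 4, gear mesh 65/26 = 2.5, gear mesh 33/22 = 1.5, gear mesh 12/30 = 0.4.
Overall: 4 × 2.5 × 1.5 × 0.4 = 6.

6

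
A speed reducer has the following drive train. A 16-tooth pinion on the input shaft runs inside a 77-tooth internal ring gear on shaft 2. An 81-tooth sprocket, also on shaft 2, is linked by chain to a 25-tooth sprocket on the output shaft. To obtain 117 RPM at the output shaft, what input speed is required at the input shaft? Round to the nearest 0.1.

Overall ratio R = 4.8125 × 0.30864 = 1.4853.
Required input speed = output speed × R = 117 × 1.4853 = 173.78 RPM.

173.8 RPM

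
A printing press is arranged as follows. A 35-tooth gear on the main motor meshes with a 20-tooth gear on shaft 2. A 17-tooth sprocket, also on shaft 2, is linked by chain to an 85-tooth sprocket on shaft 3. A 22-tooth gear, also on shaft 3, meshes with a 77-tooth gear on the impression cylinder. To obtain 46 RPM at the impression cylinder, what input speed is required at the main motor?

Overall ratio R = 0.57143 × 5 × 3.5 = 10.
Required input speed = output speed × R = 46 × 10 = 460 RPM.

460 RPM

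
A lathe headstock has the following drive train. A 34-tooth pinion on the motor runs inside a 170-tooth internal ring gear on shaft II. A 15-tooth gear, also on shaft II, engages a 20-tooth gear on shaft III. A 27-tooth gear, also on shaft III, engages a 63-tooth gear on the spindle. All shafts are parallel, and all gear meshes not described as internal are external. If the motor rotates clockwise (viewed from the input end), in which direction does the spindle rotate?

the motor → shaft II: internal mesh, same direction → CW.
shaft II → shaft III: external mesh, 1 reversal → CCW.
shaft III → the spindle: external mesh, 1 reversal → CW.
2 reversals in total — an even number — so the spindle turns the same way as the motor.

clockwise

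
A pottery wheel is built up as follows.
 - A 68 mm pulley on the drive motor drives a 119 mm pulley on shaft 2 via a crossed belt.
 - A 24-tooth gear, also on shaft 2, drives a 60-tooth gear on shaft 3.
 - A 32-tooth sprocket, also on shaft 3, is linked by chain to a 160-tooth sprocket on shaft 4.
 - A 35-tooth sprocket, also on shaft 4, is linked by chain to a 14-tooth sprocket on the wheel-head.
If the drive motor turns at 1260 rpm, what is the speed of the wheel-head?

144 rpm

the drive motor → shaft 2 (belt, 119/68): 1260 ÷ 1.75 = 720 rpm
shaft 2 → shaft 3 (gear mesh, 60/24): 720 ÷ 2.5 = 288 rpm
shaft 3 → shaft 4 (chain, 160/32): 288 ÷ 5 = 57.6 rpm
shaft 4 → the wheel-head (chain, 14/35): 57.6 ÷ 0.4 = 144 rpm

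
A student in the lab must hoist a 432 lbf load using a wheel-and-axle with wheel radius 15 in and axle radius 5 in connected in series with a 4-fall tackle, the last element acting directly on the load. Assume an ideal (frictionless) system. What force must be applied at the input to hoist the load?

36 lbf

Wheel-and-axle MA = R/r = 15/5 = 3.
Block-and-tackle MA = number of supporting rope parts = 4.
Combined ideal MA = 3 × 4 = 12.
Effort = load / MA = 432 / 12 = 36 lbf.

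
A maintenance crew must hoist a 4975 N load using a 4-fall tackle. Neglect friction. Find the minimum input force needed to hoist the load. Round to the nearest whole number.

1244 N

Block-and-tackle MA = number of supporting rope parts = 4.
Effort = load / MA = 4975 / 4 = 1243.8 N.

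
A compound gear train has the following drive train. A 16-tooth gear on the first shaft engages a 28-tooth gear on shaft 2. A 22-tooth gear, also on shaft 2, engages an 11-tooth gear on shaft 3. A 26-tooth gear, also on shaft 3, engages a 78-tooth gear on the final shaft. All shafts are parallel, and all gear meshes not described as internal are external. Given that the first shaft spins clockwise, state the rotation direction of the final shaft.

anticlockwise

the first shaft → shaft 2: external mesh, 1 reversal → CCW.
shaft 2 → shaft 3: external mesh, 1 reversal → CW.
shaft 3 → the final shaft: external mesh, 1 reversal → CCW.
3 reversals in total — an odd number — so the final shaft turns opposite to the first shaft.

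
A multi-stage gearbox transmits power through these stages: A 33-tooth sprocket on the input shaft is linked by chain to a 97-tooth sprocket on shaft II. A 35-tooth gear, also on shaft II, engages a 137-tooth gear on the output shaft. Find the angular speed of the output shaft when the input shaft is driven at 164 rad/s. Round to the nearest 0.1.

chain 97/33 = 2.9394 → 164/2.9394 = 55.794 rad/s
gear mesh 137/35 = 3.9143 → 55.794/3.9143 = 14.254 rad/s

14.3 rad/s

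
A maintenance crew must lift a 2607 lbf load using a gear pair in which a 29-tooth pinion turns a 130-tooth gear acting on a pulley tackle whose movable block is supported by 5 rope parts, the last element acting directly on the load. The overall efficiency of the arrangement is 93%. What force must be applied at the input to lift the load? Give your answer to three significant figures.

Gear pair MA = 130/29 = 4.4828.
Block-and-tackle MA = number of supporting rope parts = 5.
Combined ideal MA = 4.4828 × 5 = 22.414.
Actual MA = 22.414 × 0.93 = 20.845.
Effort = load / actual MA = 2607 / 20.845 = 125.07 lbf.

125 lbf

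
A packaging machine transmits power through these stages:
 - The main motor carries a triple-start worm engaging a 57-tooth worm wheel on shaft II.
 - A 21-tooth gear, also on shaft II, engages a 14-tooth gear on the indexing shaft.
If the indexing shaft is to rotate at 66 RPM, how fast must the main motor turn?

Overall ratio R = 19 × 0.66667 = 12.667.
Required input speed = output speed × R = 66 × 12.667 = 836 RPM.

836 RPM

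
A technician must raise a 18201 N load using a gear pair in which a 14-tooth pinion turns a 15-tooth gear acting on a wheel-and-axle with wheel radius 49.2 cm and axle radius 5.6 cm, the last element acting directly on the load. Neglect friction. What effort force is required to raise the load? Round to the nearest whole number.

1934 N

Gear pair MA = 15/14 = 1.0714.
Wheel-and-axle MA = R/r = 49.2/5.6 = 8.7857.
Combined ideal MA = 1.0714 × 8.7857 = 9.4133.
Effort = load / MA = 18201 / 9.4133 = 1933.5 N.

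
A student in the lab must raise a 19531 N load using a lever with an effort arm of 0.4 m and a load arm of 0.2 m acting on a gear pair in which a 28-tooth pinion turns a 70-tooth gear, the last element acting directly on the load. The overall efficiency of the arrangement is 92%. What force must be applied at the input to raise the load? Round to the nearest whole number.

4246 N

Lever MA = effort arm / load arm = 0.4/0.2 = 2.
Gear pair MA = 70/28 = 2.5.
Combined ideal MA = 2 × 2.5 = 5.
Actual MA = 5 × 0.92 = 4.6.
Effort = load / actual MA = 19531 / 4.6 = 4245.9 N.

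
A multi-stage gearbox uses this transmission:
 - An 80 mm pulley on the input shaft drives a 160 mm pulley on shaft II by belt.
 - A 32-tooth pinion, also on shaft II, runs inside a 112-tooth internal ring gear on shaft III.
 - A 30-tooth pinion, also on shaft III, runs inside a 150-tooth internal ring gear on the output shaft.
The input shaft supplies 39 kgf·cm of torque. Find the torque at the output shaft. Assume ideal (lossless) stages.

After the belt (160/80): 39 × 2 = 78 kgf·cm
After the internal gear (112/32): 78 × 3.5 = 273 kgf·cm
After the internal gear (150/30): 273 × 5 = 1365 kgf·cm

1365 kgf·cm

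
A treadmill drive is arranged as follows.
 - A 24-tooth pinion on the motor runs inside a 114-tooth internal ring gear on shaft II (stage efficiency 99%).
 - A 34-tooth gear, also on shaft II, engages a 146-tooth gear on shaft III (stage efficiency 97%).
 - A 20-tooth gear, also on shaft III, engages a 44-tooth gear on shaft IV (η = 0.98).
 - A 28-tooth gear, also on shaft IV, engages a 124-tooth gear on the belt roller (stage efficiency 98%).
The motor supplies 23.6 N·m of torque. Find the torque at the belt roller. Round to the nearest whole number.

After the internal gear (114/24): 23.6 × 4.75 × 0.99 = 110.98 N·m
After the gear mesh (146/34): 110.98 × 4.2941 × 0.97 = 462.26 N·m
After the gear mesh (44/20): 462.26 × 2.2 × 0.98 = 996.63 N·m
After the gear mesh (124/28): 996.63 × 4.4286 × 0.98 = 4325.4 N·m

4325 N·m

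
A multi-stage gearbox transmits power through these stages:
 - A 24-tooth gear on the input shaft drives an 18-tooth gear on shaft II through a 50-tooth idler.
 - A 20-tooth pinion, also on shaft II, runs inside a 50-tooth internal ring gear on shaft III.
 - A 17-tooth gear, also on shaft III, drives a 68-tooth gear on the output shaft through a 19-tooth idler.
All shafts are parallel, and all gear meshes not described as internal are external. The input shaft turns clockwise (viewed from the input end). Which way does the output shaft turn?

the input shaft → shaft II: driver → idler → driven is 2 external meshes, 2 reversals → CW.
shaft II → shaft III: internal mesh, same direction → CW.
shaft III → the output shaft: driver → idler → driven is 2 external meshes, 2 reversals → CW.
4 reversals in total — an even number — so the output shaft turns the same way as the input shaft.

clockwise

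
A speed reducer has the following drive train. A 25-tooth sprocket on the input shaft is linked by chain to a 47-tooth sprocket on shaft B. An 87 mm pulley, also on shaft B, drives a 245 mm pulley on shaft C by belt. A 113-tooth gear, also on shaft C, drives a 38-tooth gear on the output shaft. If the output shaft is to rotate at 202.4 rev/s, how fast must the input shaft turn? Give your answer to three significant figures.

360 rev/s

Overall ratio R = 1.88 × 2.8161 × 0.33628 = 1.7804.
Required input speed = output speed × R = 202.4 × 1.7804 = 360.35 rev/s.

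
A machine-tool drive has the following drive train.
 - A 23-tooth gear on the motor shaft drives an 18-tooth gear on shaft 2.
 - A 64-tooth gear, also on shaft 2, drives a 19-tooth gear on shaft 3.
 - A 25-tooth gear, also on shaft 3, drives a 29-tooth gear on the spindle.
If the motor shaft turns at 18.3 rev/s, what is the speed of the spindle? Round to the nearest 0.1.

67.9 rev/s

the motor shaft → shaft 2 (gear mesh, 18/23): 18.3 ÷ 0.78261 = 23.383 rev/s
shaft 2 → shaft 3 (gear mesh, 19/64): 23.383 ÷ 0.29688 = 78.765 rev/s
shaft 3 → the spindle (gear mesh, 29/25): 78.765 ÷ 1.16 = 67.901 rev/s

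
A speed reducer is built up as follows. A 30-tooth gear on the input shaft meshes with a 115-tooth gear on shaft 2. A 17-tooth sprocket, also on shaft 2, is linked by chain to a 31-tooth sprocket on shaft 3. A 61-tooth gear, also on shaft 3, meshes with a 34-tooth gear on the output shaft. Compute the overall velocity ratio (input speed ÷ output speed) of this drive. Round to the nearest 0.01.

Each stage contributes driven/driver: gear mesh 115/30 = 3.8333, chain 31/17 = 1.8235, gear mesh 34/61 = 0.55738.
Overall: 3.8333 × 1.8235 × 0.55738 = 3.8962.

3.90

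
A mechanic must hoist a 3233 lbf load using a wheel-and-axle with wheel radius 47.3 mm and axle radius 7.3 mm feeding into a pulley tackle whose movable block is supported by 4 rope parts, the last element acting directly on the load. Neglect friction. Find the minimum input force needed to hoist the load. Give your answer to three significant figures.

Wheel-and-axle MA = R/r = 47.3/7.3 = 6.4795.
Block-and-tackle MA = number of supporting rope parts = 4.
Combined ideal MA = 6.4795 × 4 = 25.918.
Effort = load / MA = 3233 / 25.918 = 124.74 lbf.

125 lbf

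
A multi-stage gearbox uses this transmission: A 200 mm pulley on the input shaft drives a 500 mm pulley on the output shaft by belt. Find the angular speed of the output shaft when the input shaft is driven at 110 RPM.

Belt: ratio = 500/200 = 2.5, so the output shaft turns at 110 / 2.5 = 44 RPM.

44 RPM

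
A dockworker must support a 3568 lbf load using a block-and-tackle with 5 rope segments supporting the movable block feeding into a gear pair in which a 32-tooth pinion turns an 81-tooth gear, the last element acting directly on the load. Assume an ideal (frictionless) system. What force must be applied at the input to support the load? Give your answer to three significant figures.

282 lbf

Block-and-tackle MA = number of supporting rope parts = 5.
Gear pair MA = 81/32 = 2.5312.
Combined ideal MA = 5 × 2.5312 = 12.656.
Effort = load / MA = 3568 / 12.656 = 281.92 lbf.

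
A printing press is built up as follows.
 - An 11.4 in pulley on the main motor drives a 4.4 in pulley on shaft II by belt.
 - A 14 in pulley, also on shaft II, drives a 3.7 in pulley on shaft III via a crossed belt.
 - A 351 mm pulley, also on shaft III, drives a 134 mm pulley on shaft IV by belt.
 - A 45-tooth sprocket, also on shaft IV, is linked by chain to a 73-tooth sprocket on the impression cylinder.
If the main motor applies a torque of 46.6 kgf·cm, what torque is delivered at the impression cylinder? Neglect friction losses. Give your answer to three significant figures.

2.94 kgf·cm

belt 4.4/11.4 = 0.38596 → τ = 46.6·0.38596 = 17.986 kgf·cm
belt 3.7/14 = 0.26429 → τ = 17.986·0.26429 = 4.7534 kgf·cm
belt 134/351 = 0.38177 → τ = 4.7534·0.38177 = 1.8147 kgf·cm
chain 73/45 = 1.6222 → τ = 1.8147·1.6222 = 2.9438 kgf·cm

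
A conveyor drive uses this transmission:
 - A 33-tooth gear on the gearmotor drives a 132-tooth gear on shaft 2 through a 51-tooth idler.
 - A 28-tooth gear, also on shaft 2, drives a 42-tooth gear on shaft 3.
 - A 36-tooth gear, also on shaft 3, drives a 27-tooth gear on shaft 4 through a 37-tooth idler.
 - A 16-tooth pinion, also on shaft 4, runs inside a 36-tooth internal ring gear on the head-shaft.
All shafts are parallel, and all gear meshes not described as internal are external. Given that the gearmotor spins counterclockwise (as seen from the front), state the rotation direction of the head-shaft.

the gearmotor → shaft 2: driver → idler → driven is 2 external meshes, 2 reversals → CCW.
shaft 2 → shaft 3: external mesh, 1 reversal → CW.
shaft 3 → shaft 4: driver → idler → driven is 2 external meshes, 2 reversals → CW.
shaft 4 → the head-shaft: internal mesh, same direction → CW.
5 reversals in total — an odd number — so the head-shaft turns opposite to the gearmotor.

clockwise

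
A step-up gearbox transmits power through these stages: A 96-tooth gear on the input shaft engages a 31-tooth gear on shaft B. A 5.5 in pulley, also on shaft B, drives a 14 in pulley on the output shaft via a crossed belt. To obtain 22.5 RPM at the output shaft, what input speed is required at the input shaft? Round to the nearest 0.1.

18.5 RPM

Overall ratio R = 0.32292 × 2.5455 = 0.82197.
Required input speed = output speed × R = 22.5 × 0.82197 = 18.494 RPM.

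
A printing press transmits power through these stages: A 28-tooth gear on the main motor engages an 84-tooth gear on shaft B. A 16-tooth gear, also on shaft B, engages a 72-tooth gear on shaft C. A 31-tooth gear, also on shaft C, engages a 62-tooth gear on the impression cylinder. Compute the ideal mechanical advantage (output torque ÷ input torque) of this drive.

27

Each stage contributes driven/driver: gear mesh 84/28 = 3, gear mesh 72/16 = 4.5, gear mesh 62/31 = 2.
Overall: 3 × 4.5 × 2 = 27.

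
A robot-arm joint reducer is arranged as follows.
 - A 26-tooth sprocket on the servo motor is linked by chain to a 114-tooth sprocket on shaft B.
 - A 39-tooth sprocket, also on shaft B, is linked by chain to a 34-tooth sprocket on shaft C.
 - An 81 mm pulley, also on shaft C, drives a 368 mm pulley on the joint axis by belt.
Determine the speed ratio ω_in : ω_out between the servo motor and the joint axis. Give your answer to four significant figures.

17.37

Each stage contributes driven/driver: chain 114/26 = 4.3846, chain 34/39 = 0.87179, belt 368/81 = 4.5432.
Overall: 4.3846 × 0.87179 × 4.5432 = 17.366.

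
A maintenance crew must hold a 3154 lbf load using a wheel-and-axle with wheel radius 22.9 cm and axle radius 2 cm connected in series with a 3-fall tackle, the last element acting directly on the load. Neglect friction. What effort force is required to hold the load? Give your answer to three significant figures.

91.8 lbf

Wheel-and-axle MA = R/r = 22.9/2 = 11.45.
Block-and-tackle MA = number of supporting rope parts = 3.
Combined ideal MA = 11.45 × 3 = 34.35.
Effort = load / MA = 3154 / 34.35 = 91.82 lbf.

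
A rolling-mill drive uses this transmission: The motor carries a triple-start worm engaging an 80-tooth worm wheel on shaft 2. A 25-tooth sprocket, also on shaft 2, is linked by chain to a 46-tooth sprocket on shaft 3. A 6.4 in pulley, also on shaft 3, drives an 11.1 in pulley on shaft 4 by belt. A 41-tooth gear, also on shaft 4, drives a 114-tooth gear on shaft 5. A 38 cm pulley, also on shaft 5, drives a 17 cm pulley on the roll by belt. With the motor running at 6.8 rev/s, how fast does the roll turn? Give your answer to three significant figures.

the motor → shaft 2 (worm, 80/3): 6.8 ÷ 26.667 = 0.255 rev/s
shaft 2 → shaft 3 (chain, 46/25): 0.255 ÷ 1.84 = 0.13859 rev/s
shaft 3 → shaft 4 (belt, 11.1/6.4): 0.13859 ÷ 1.7344 = 0.079906 rev/s
shaft 4 → shaft 5 (gear mesh, 114/41): 0.079906 ÷ 2.7805 = 0.028738 rev/s
shaft 5 → the roll (belt, 17/38): 0.028738 ÷ 0.44737 = 0.064238 rev/s

0.0642 rev/s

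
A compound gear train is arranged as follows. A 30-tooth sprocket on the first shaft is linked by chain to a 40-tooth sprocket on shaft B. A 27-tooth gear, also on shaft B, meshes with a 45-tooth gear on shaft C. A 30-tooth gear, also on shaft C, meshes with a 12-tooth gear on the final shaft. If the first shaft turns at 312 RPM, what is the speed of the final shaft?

Chain: ratio = 40/30 = 1.3333, so shaft B turns at 312 / 1.3333 = 234 RPM.
Gear mesh: ratio = 45/27 = 1.6667, so shaft C turns at 234 / 1.6667 = 140.4 RPM.
Gear mesh: ratio = 12/30 = 0.4, so the final shaft turns at 140.4 / 0.4 = 351 RPM.

351 RPM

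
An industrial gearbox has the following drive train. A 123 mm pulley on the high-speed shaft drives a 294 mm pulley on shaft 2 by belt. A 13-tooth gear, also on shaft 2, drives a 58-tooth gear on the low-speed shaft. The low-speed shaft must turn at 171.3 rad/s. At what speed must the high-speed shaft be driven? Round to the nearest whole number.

Overall ratio R = 2.3902 × 4.4615 = 10.664.
Required input speed = output speed × R = 171.3 × 10.664 = 1826.8 rad/s.

1827 rad/s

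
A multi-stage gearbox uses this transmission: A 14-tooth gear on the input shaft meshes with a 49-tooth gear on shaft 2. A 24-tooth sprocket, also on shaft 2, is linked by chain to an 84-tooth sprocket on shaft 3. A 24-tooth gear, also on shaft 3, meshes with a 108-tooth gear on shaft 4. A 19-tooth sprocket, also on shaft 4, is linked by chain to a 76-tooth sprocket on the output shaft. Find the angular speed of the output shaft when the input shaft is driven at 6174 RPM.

gear mesh 49/14 = 3.5 → 6174/3.5 = 1764 RPM
chain 84/24 = 3.5 → 1764/3.5 = 504 RPM
gear mesh 108/24 = 4.5 → 504/4.5 = 112 RPM
chain 76/19 = 4 → 112/4 = 28 RPM

28 RPM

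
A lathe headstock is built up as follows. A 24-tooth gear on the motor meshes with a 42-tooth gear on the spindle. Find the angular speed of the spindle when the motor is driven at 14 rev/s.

the motor → the spindle (gear mesh, 42/24): 14 ÷ 1.75 = 8 rev/s

8 rev/s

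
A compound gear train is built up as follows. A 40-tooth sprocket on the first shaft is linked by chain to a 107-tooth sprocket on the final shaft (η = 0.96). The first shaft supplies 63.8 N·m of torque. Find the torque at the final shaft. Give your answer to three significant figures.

164 N·m

After the chain (107/40): 63.8 × 2.675 × 0.96 = 163.84 N·m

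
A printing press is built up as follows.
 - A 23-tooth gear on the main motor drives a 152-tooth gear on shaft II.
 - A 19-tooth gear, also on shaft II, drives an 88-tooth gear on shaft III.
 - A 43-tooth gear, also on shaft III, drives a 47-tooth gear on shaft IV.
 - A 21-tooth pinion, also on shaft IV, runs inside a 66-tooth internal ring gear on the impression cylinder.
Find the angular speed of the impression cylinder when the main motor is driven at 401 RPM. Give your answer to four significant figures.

gear mesh 152/23 = 6.6087 → 401/6.6087 = 60.678 RPM
gear mesh 88/19 = 4.6316 → 60.678/4.6316 = 13.101 RPM
gear mesh 47/43 = 1.093 → 13.101/1.093 = 11.986 RPM
internal gear 66/21 = 3.1429 → 11.986/3.1429 = 3.8137 RPM

3.814 RPM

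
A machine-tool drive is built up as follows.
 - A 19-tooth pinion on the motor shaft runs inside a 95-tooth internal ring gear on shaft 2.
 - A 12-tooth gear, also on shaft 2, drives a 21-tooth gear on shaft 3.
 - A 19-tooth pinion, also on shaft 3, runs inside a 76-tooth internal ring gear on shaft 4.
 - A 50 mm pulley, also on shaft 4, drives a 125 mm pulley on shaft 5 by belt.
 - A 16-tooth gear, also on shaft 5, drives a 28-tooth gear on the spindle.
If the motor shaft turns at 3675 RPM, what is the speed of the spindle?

Internal gear: ratio = 95/19 = 5, so shaft 2 turns at 3675 / 5 = 735 RPM.
Gear mesh: ratio = 21/12 = 1.75, so shaft 3 turns at 735 / 1.75 = 420 RPM.
Internal gear: ratio = 76/19 = 4, so shaft 4 turns at 420 / 4 = 105 RPM.
Belt: ratio = 125/50 = 2.5, so shaft 5 turns at 105 / 2.5 = 42 RPM.
Gear mesh: ratio = 28/16 = 1.75, so the spindle turns at 42 / 1.75 = 24 RPM.

24 RPM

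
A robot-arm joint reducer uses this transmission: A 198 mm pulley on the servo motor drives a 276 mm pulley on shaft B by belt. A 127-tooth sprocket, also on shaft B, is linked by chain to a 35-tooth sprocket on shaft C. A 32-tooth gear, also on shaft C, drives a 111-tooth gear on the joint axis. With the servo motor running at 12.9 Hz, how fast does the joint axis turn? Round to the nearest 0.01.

Belt: ratio = 276/198 = 1.3939, so shaft B turns at 12.9 / 1.3939 = 9.2543 Hz.
Chain: ratio = 35/127 = 0.27559, so shaft C turns at 9.2543 / 0.27559 = 33.58 Hz.
Gear mesh: ratio = 111/32 = 3.4688, so the joint axis turns at 33.58 / 3.4688 = 9.6807 Hz.

9.68 Hz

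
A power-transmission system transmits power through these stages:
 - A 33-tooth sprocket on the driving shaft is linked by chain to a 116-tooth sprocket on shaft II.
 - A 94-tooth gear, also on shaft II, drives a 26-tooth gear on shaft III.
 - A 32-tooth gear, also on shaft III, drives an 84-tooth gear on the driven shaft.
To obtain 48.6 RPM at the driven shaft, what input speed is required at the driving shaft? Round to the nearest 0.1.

124.0 RPM

Overall ratio R = 3.5152 × 0.2766 × 2.625 = 2.5522.
Required input speed = output speed × R = 48.6 × 2.5522 = 124.04 RPM.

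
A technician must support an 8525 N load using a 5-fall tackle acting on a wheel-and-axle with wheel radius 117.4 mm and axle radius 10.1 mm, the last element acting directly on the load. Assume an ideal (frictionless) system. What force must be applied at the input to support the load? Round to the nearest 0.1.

146.7 N

Block-and-tackle MA = number of supporting rope parts = 5.
Wheel-and-axle MA = R/r = 117.4/10.1 = 11.624.
Combined ideal MA = 5 × 11.624 = 58.119.
Effort = load / MA = 8525 / 58.119 = 146.68 N.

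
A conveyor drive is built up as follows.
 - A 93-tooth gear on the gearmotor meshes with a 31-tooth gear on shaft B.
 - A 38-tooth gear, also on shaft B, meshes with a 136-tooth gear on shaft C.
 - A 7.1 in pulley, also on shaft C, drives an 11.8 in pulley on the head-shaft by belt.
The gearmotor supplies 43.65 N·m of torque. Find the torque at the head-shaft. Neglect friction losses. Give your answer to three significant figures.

86.5 N·m

After the gear mesh (31/93): 43.65 × 0.33333 = 14.55 N·m
After the gear mesh (136/38): 14.55 × 3.5789 = 52.074 N·m
After the belt (11.8/7.1): 52.074 × 1.662 = 86.545 N·m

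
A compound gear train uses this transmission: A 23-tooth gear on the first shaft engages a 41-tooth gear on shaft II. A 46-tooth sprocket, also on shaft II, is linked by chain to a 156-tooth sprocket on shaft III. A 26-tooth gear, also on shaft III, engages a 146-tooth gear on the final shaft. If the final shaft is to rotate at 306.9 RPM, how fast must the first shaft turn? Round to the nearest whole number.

10418 RPM

Overall ratio R = 1.7826 × 3.3913 × 5.6154 = 33.947.
Required input speed = output speed × R = 306.9 × 33.947 = 10418 RPM.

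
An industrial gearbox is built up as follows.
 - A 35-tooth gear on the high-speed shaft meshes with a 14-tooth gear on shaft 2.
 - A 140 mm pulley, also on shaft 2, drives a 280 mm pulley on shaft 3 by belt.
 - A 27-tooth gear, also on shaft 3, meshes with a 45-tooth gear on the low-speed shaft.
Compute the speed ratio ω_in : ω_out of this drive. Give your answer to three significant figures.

1.33

Each stage contributes driven/driver: gear mesh 14/35 = 0.4, belt 280/140 = 2, gear mesh 45/27 = 1.6667.
Overall: 0.4 × 2 × 1.6667 = 1.3333.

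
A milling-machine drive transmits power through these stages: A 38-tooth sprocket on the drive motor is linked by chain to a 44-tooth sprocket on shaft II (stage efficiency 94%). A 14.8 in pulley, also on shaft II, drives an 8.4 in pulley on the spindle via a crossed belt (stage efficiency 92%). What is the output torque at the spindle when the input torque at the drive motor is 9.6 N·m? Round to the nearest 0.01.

5.46 N·m

After the chain (44/38): 9.6 × 1.1579 × 0.94 = 10.449 N·m
After the belt (8.4/14.8): 10.449 × 0.56757 × 0.92 = 5.456 N·m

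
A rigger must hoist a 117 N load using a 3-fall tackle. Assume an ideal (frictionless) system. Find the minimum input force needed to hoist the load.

Block-and-tackle MA = number of supporting rope parts = 3.
Effort = load / MA = 117 / 3 = 39 N.

39 N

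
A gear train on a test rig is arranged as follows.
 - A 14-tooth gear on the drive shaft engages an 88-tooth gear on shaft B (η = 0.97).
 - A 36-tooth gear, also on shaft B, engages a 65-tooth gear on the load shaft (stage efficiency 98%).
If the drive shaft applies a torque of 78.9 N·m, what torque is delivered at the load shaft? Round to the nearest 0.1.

851.2 N·m

Gear mesh: ratio = 88/14 = 6.2857; torque at shaft B = 78.9 × 6.2857 × 0.97 = 481.06 N·m.
Gear mesh: ratio = 65/36 = 1.8056; torque at the load shaft = 481.06 × 1.8056 × 0.98 = 851.22 N·m.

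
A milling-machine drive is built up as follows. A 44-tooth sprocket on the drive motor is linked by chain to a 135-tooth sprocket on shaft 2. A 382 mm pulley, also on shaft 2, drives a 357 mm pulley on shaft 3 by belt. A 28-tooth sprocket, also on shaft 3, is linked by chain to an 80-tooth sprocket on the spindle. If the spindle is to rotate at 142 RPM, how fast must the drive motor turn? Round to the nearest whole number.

Overall ratio R = 3.0682 × 0.93455 × 2.8571 = 8.1925.
Required input speed = output speed × R = 142 × 8.1925 = 1163.3 RPM.

1163 RPM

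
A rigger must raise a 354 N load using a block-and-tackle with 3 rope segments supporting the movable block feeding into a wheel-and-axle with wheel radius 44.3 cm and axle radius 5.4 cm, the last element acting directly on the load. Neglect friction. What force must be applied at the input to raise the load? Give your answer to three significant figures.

14.4 N

Block-and-tackle MA = number of supporting rope parts = 3.
Wheel-and-axle MA = R/r = 44.3/5.4 = 8.2037.
Combined ideal MA = 3 × 8.2037 = 24.611.
Effort = load / MA = 354 / 24.611 = 14.384 N.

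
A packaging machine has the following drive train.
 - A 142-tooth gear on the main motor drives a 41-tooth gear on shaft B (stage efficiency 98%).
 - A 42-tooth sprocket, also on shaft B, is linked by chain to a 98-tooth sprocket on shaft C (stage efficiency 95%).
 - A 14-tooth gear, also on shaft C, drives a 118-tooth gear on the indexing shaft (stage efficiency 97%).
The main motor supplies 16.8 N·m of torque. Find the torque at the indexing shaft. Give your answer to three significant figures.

After the gear mesh (41/142): 16.8 × 0.28873 × 0.98 = 4.7537 N·m
After the chain (98/42): 4.7537 × 2.3333 × 0.95 = 10.537 N·m
After the gear mesh (118/14): 10.537 × 8.4286 × 0.97 = 86.15 N·m

86.2 N·m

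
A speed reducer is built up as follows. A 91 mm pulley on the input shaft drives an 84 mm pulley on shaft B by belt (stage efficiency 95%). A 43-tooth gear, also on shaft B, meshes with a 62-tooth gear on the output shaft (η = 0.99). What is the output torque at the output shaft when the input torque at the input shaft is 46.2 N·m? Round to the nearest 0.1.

57.8 N·m

belt 84/91 = 0.92308 → τ = 46.2·0.92308·0.95 = 40.514 N·m
gear mesh 62/43 = 1.4419 → τ = 40.514·1.4419·0.99 = 57.831 N·m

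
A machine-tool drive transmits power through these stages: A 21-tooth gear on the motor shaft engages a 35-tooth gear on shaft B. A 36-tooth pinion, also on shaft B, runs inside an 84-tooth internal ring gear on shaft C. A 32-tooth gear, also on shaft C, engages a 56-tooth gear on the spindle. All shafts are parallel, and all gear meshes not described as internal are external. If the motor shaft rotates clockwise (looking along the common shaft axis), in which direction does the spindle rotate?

clockwise

the motor shaft → shaft B: external mesh, 1 reversal → CCW.
shaft B → shaft C: internal mesh, same direction → CCW.
shaft C → the spindle: external mesh, 1 reversal → CW.
2 reversals in total — an even number — so the spindle turns the same way as the motor shaft.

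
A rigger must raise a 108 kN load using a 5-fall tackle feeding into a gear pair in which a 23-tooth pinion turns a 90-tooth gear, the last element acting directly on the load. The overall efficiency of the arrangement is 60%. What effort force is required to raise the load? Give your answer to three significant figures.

Block-and-tackle MA = number of supporting rope parts = 5.
Gear pair MA = 90/23 = 3.913.
Combined ideal MA = 5 × 3.913 = 19.565.
Actual MA = 19.565 × 0.60 = 11.739.
Effort = load / actual MA = 108 / 11.739 = 9.2 kN.

9.20 kN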